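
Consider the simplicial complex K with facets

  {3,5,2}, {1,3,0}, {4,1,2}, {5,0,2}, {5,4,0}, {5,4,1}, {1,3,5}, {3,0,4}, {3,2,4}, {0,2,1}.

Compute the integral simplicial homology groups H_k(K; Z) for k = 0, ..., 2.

H_0 ≅ Z,  H_1 ≅ Z/2,  H_2 = 0.

Fix the vertex order 0 < 1 < 2 < 3 < 4 < 5 and write every simplex with vertices in increasing order. Then dim K = 2 and the simplices of K are:

  0-simplices (6): [0], [1], [2], [3], [4], [5]
  1-simplices (15): [0,1], [0,2], [0,3], [0,4], [0,5], [1,2], [1,3], [1,4], [1,5], [2,3], [2,4], [2,5], [3,4], [3,5], [4,5]
  2-simplices (10): [0,1,2], [0,1,3], [0,2,5], [0,3,4], [0,4,5], [1,2,4], [1,3,5], [1,4,5], [2,3,4], [2,3,5]

giving chain groups C_0 ≅ Z^6, C_1 ≅ Z^15, C_2 ≅ Z^10.

Boundary ∂_1: C_1 → C_0 maps an edge to its endpoints' difference, ∂[p,q] = q − p. For instance
  ∂[2,3] = [3] − [2].
This gives a 6×15 integer matrix of rank 5; reducing to Smith normal form yields diagonal entries (1,1,1,1,1).

The boundary map ∂_2: C_2 → C_1 acts by ∂[p,q,r] = [q,r] − [p,r] + [p,q]. For instance
  ∂[2,3,4] = [3,4] − [2,4] + [2,3],
  ∂[0,1,2] = [1,2] − [0,2] + [0,1].
As a 15×10 matrix over Z this has rank 10, with invariant factors (1,1,1,1,1,1,1,1,1,2).

From H_k ≅ ker(∂_k) / im(∂_{k+1}) we obtain:

  H_0: rank C_0 − rank ∂_1 = 6 − 5 = 1, and the invariant factors of ∂_1 are all 1, so H_0 ≅ Z.
  H_1: rank ker ∂_1 − rank ∂_2 = (15 − 5) − 10 = 0, and ∂_2 has invariant factor 2 > 1, so H_1 ≅ Z/2.
  H_2: rank ker ∂_2 − rank ∂_3 = (10 − 10) − 0 = 0, and there is no ∂_3, so H_2 ≅ 0.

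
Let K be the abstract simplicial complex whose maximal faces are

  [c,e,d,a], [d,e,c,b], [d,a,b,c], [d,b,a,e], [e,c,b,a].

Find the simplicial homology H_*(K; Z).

H_0 = Z,  H_1 = 0,  H_2 = 0,  H_3 = Z.

Take the total order a < b < c < d < e on the vertex set. Then K (dimension 3) consists of the simplices:

  0-simplices (5): a, b, c, d, e
  1-simplices (10): ab, ac, ad, ae, bc, bd, be, cd, ce, de
  2-simplices (10): abc, abd, abe, acd, ace, ade, bcd, bce, bde, cde
  3-simplices (5): abcd, abce, abde, acde, bcde

so the chain groups are C_0 ≅ Z^5, C_1 ≅ Z^10, C_2 ≅ Z^10, C_3 ≅ Z^5.

The boundary map ∂_1: C_1 → C_0 is given by ∂[p,q] = [q] − [p].
As a 5×10 matrix over Z this has rank 4, with invariant factors (1,1,1,1).

Boundary ∂_2: C_2 → C_1 maps a triangle to the signed sum of its edges. For instance
  ∂abe = be − ae + ab,
  ∂bce = ce − be + bc.
As a 10×10 matrix over Z this has rank 6, with invariant factors (1,1,1,1,1,1).

∂_3: C_3 → C_2 sends each 3-simplex σ to the alternating sum Σ_i (−1)^i (σ with its i-th vertex removed). For instance
  ∂acde = cde − ade + ace − acd,
  ∂abce = bce − ace + abe − abc.
This gives a 10×5 integer matrix of rank 4; reducing to Smith normal form yields diagonal entries (1,1,1,1).

From H_k ≅ ker(∂_k) / im(∂_{k+1}) we obtain:

  H_0: rank C_0 − rank ∂_1 = 5 − 4 = 1, and the invariant factors of ∂_1 are all 1, so H_0 = Z.
  H_1: rank ker ∂_1 − rank ∂_2 = (10 − 4) − 6 = 0, and the invariant factors of ∂_2 are all 1, so H_1 = 0.
  H_2: rank ker ∂_2 − rank ∂_3 = (10 − 6) − 4 = 0, and the invariant factors of ∂_3 are all 1, so H_2 = 0.
  H_3: rank ker ∂_3 − rank ∂_4 = (5 − 4) − 0 = 1, and there is no ∂_4, so H_3 = Z.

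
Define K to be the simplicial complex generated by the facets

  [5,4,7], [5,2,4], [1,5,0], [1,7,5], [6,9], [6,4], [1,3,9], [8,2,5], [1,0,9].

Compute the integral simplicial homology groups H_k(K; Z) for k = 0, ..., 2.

Take the total order 0 < 1 < 2 < 3 < 4 < 5 < 6 < 7 < 8 < 9 on the vertex set. Then K (dimension 2) consists of the simplices:

  0-simplices (10): [0], [1], [2], [3], [4], [5], [6], [7], [8], [9]
  1-simplices (17): [0,1], [0,5], [0,9], [1,3], [1,5], [1,7], [1,9], [2,4], [2,5], [2,8], [3,9], [4,5], [4,6], [4,7], [5,7], [5,8], [6,9]
  2-simplices (7): [0,1,5], [0,1,9], [1,3,9], [1,5,7], [2,4,5], [2,5,8], [4,5,7]

so the chain groups are C_0 ≅ Z^10, C_1 ≅ Z^17, C_2 ≅ Z^7.

The boundary map ∂_1: C_1 → C_0 maps an edge to its endpoints' difference, ∂[p,q] = q − p.
This gives a 10×17 integer matrix of rank 9; reducing to Smith normal form yields diagonal entries (1,1,1,1,1,1,1,1,1).

Boundary ∂_2: C_2 → C_1 sends each 2-simplex [p,q,r] to [q,r] − [p,r] + [p,q]. For instance
  ∂[1,3,9] = [3,9] − [1,9] + [1,3],
  ∂[4,5,7] = [5,7] − [4,7] + [4,5].
The resulting 17×7 matrix has rank 7, and its Smith normal form has invariant factors (1,1,1,1,1,1,1).

Now H_k = ker ∂_k / im ∂_{k+1}, so:

  H_0: rank C_0 − rank ∂_1 = 10 − 9 = 1, and the invariant factors of ∂_1 are all 1, so H_0 ≅ Z.
  H_1: rank ker ∂_1 − rank ∂_2 = (17 − 9) − 7 = 1, and the invariant factors of ∂_2 are all 1, so H_1 ≅ Z.
  H_2: rank ker ∂_2 − rank ∂_3 = (7 − 7) − 0 = 0, and there is no ∂_3, so H_2 ≅ 0.

As a check, the Euler characteristic is 10 − 17 + 7 = 0, which agrees with 1 − 1 + 0 = 0.

H_0 = Z,  H_1 = Z,  H_2 = 0.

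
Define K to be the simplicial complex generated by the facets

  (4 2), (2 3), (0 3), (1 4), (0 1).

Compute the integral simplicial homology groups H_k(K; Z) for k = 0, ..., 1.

Order the vertices as 0 < 1 < 2 < 3 < 4. Listing each simplex with vertices in this order, K has dimension 1 with simplices:

  0-simplices (5): [0], [1], [2], [3], [4]
  1-simplices (5): [0,1], [0,3], [1,4], [2,3], [2,4]

giving chain groups C_0 ≅ Z^5, C_1 ≅ Z^5.

The boundary map ∂_1: C_1 → C_0 maps an edge to its endpoints' difference, ∂[p,q] = q − p.
The 5×5 boundary matrix has rank 4 and Smith normal form diag(1,1,1,1).

Now H_k = ker ∂_k / im ∂_{k+1}, so:

  H_0: rank C_0 − rank ∂_1 = 5 − 4 = 1, and the invariant factors of ∂_1 are all 1, so H_0 ≅ Z.
  H_1: rank ker ∂_1 − rank ∂_2 = (5 − 4) − 0 = 1, and there is no ∂_2, so H_1 ≅ Z.

H_0 = Z,  H_1 = Z.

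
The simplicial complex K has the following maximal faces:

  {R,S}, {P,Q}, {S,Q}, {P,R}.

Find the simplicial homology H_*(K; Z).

H_0 = Z,  H_1 = Z.

K has 4 vertices, 4 edges.
rank ∂_0 = 0, rank ∂_1 = 3 ⇒ b_0 = 4 − 0 − 3 = 1; all invariant factors of ∂_1 are 1 so no torsion. So H_0 ≅ Z.
rank ∂_1 = 3, rank ∂_2 = 0 ⇒ b_1 = 4 − 3 − 0 = 1. So H_1 ≅ Z.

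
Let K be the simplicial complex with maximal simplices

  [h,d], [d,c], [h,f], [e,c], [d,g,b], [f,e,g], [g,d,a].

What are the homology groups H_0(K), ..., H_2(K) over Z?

We work with the vertex ordering a < b < c < d < e < f < g < h. The simplices of K, each written with vertices in increasing order, are:

  0-simplices (8): a, b, c, d, e, f, g, h
  1-simplices (12): ad, ag, bd, bg, cd, ce, dg, dh, ef, eg, fg, fh
  2-simplices (3): adg, bdg, efg

giving chain groups C_0 ≅ Z^8, C_1 ≅ Z^12, C_2 ≅ Z^3.

The boundary map ∂_1: C_1 → C_0 maps an edge to its endpoints' difference, ∂[p,q] = q − p.
The 8×12 boundary matrix has rank 7 and Smith normal form diag(1,1,1,1,1,1,1).

The boundary map ∂_2: C_2 → C_1 acts by ∂[p,q,r] = [q,r] − [p,r] + [p,q]. For instance
  ∂adg = dg − ag + ad,
  ∂bdg = dg − bg + bd.
The 12×3 boundary matrix has rank 3 and Smith normal form diag(1,1,1).

Computing H_k = (kernel of ∂_k) / (image of ∂_{k+1}):

  H_0: rank C_0 − rank ∂_1 = 8 − 7 = 1, and the invariant factors of ∂_1 are all 1, so H_0 = Z.
  H_1: rank ker ∂_1 − rank ∂_2 = (12 − 7) − 3 = 2, and the invariant factors of ∂_2 are all 1, so H_1 = Z^2.
  H_2: rank ker ∂_2 − rank ∂_3 = (3 − 3) − 0 = 0, and there is no ∂_3, so H_2 = 0.

As a check, the Euler characteristic is 8 − 12 + 3 = -1, which agrees with 1 − 2 + 0 = -1.

H_0 ≅ Z,  H_1 ≅ Z^2,  H_2 = 0.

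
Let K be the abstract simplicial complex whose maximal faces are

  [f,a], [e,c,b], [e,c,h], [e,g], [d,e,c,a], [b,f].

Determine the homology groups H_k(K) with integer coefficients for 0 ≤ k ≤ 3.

H_0 = Z,  H_1 = Z,  H_2 = 0,  H_3 = 0.

Order the vertices as a < b < c < d < e < f < g < h. Listing each simplex with vertices in this order, K has dimension 3 with simplices:

  0-simplices (8): a, b, c, d, e, f, g, h
  1-simplices (13): ac, ad, ae, af, bc, be, bf, cd, ce, ch, de, eg, eh
  2-simplices (6): acd, ace, ade, bce, cde, ceh
  3-simplices (1): acde

giving chain groups C_0 ≅ Z^8, C_1 ≅ Z^13, C_2 ≅ Z^6, C_3 ≅ Z^1.

Boundary ∂_1: C_1 → C_0 sends each edge [p,q] (with p < q) to q − p. For instance
  ∂be = e − b.
The resulting 8×13 matrix has rank 7, and its Smith normal form has invariant factors (1,1,1,1,1,1,1).

Boundary ∂_2: C_2 → C_1 acts by ∂[p,q,r] = [q,r] − [p,r] + [p,q]. For instance
  ∂acd = cd − ad + ac,
  ∂ace = ce − ae + ac.
The 13×6 boundary matrix has rank 5 and Smith normal form diag(1,1,1,1,1).

Boundary ∂_3: C_3 → C_2 sends each 3-simplex σ to the alternating sum Σ_i (−1)^i (σ with its i-th vertex removed). For instance
  ∂acde = cde − ade + ace − acd.
The resulting 6×1 matrix has rank 1, and its Smith normal form has invariant factors (1).

From H_k ≅ ker(∂_k) / im(∂_{k+1}) we obtain:

  H_0: rank C_0 − rank ∂_1 = 8 − 7 = 1, and the invariant factors of ∂_1 are all 1, so H_0 ≅ Z.
  H_1: rank ker ∂_1 − rank ∂_2 = (13 − 7) − 5 = 1, and the invariant factors of ∂_2 are all 1, so H_1 ≅ Z.
  H_2: rank ker ∂_2 − rank ∂_3 = (6 − 5) − 1 = 0, and the invariant factors of ∂_3 are all 1, so H_2 ≅ 0.
  H_3: rank ker ∂_3 − rank ∂_4 = (1 − 1) − 0 = 0, and there is no ∂_4, so H_3 ≅ 0.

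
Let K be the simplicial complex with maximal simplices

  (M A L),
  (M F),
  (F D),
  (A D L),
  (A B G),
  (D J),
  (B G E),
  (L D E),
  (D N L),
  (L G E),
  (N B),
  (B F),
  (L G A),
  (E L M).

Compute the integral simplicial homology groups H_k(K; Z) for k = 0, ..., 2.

H_0 ≅ Z,  H_1 ≅ Z^3,  H_2 = 0.

Order the vertices as A < B < D < E < F < G < J < L < M < N. Listing each simplex with vertices in this order, K has dimension 2 with simplices:

  0-simplices (10): A, B, D, E, F, G, J, L, M, N
  1-simplices (21): AB, AD, AG, AL, AM, BE, BF, BG, BN, DE, DF, DJ, DL, DN, EG, EL, EM, FM, GL, LM, LN
  2-simplices (9): ABG, ADL, AGL, ALM, BEG, DEL, DLN, EGL, ELM

giving chain groups C_0 ≅ Z^10, C_1 ≅ Z^21, C_2 ≅ Z^9.

Boundary ∂_1: C_1 → C_0 maps an edge to its endpoints' difference, ∂[p,q] = q − p.
The resulting 10×21 matrix has rank 9, and its Smith normal form has invariant factors (1,1,1,1,1,1,1,1,1).

Boundary ∂_2: C_2 → C_1 acts by ∂[p,q,r] = [q,r] − [p,r] + [p,q]. For instance
  ∂DEL = EL − DL + DE,
  ∂EGL = GL − EL + EG.
As a 21×9 matrix over Z this has rank 9, with invariant factors (1,1,1,1,1,1,1,1,1).

From H_k ≅ ker(∂_k) / im(∂_{k+1}) we obtain:

  H_0: rank C_0 − rank ∂_1 = 10 − 9 = 1, and the invariant factors of ∂_1 are all 1, so H_0 = Z.
  H_1: rank ker ∂_1 − rank ∂_2 = (21 − 9) − 9 = 3, and the invariant factors of ∂_2 are all 1, so H_1 = Z^3.
  H_2: rank ker ∂_2 − rank ∂_3 = (9 − 9) − 0 = 0, and there is no ∂_3, so H_2 = 0.

As a check, the Euler characteristic is 10 − 21 + 9 = -2, which agrees with 1 − 3 + 0 = -2.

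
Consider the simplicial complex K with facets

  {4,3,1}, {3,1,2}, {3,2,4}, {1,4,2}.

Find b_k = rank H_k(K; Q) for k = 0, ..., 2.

Order the vertices as 1 < 2 < 3 < 4. Listing each simplex with vertices in this order, K has dimension 2 with simplices:

  0-simplices (4): [1], [2], [3], [4]
  1-simplices (6): [1,2], [1,3], [1,4], [2,3], [2,4], [3,4]
  2-simplices (4): [1,2,3], [1,2,4], [1,3,4], [2,3,4]

giving chain groups C_0 ≅ Z^4, C_1 ≅ Z^6, C_2 ≅ Z^4.

∂_1: C_1 → C_0 sends each edge [p,q] (with p < q) to q − p. For instance
  ∂[1,2] = [2] − [1].
The resulting 4×6 matrix has rank 3, and its Smith normal form has invariant factors (1,1,1).

∂_2: C_2 → C_1 sends each 2-simplex [p,q,r] to [q,r] − [p,r] + [p,q]. For instance
  ∂[1,2,4] = [2,4] − [1,4] + [1,2],
  ∂[1,2,3] = [2,3] − [1,3] + [1,2].
The 6×4 boundary matrix has rank 3 and Smith normal form diag(1,1,1).

Computing H_k = (kernel of ∂_k) / (image of ∂_{k+1}):

  H_0: rank C_0 − rank ∂_1 = 4 − 3 = 1, and the invariant factors of ∂_1 are all 1, so H_0 = Z.
  H_1: rank ker ∂_1 − rank ∂_2 = (6 − 3) − 3 = 0, and the invariant factors of ∂_2 are all 1, so H_1 = 0.
  H_2: rank ker ∂_2 − rank ∂_3 = (4 − 3) − 0 = 1, and there is no ∂_3, so H_2 = Z.

Hence the Betti numbers are b_0 = 1, b_1 = 0, b_2 = 1.

b_0 = 1, b_1 = 0, b_2 = 1.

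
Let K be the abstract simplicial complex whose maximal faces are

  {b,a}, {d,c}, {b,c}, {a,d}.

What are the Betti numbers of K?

Fix the vertex order a < b < c < d and write every simplex with vertices in increasing order. Then dim K = 1 and the simplices of K are:

  0-simplices (4): a, b, c, d
  1-simplices (4): ab, ad, bc, cd

so the chain groups are C_0 ≅ Z^4, C_1 ≅ Z^4.

∂_1: C_1 → C_0 is given by ∂[p,q] = [q] − [p]. For instance
  ∂ab = b − a.
This gives a 4×4 integer matrix of rank 3; reducing to Smith normal form yields diagonal entries (1,1,1).

Now H_k = ker ∂_k / im ∂_{k+1}, so:

  H_0: rank C_0 − rank ∂_1 = 4 − 3 = 1, and the invariant factors of ∂_1 are all 1, so H_0 = Z.
  H_1: rank ker ∂_1 − rank ∂_2 = (4 − 3) − 0 = 1, and there is no ∂_2, so H_1 = Z.

As a check, the Euler characteristic is 4 − 4 = 0, which agrees with 1 − 1 = 0.

Hence the Betti numbers are b_0 = 1, b_1 = 1.

b_0 = 1, b_1 = 1.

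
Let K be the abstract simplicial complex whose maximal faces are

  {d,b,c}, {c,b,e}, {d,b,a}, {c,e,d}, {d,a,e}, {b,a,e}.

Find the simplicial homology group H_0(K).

H_0 ≅ Z.

Fix the vertex order a < b < c < d < e and write every simplex with vertices in increasing order. Then dim K = 2 and the simplices of K are:

  0-simplices (5): a, b, c, d, e
  1-simplices (9): ab, ad, ae, bc, bd, be, cd, ce, de
  2-simplices (6): abd, abe, ade, bcd, bce, cde

so the chain groups are C_0 ≅ Z^5, C_1 ≅ Z^9, C_2 ≅ Z^6.

∂_1: C_1 → C_0 maps an edge to its endpoints' difference, ∂[p,q] = q − p. For instance
  ∂ce = e − c.
This gives a 5×9 integer matrix of rank 4; reducing to Smith normal form yields diagonal entries (1,1,1,1).

∂_2: C_2 → C_1 maps a triangle to the signed sum of its edges. For instance
  ∂bce = ce − be + bc,
  ∂abd = bd − ad + ab.
This gives a 9×6 integer matrix of rank 5; reducing to Smith normal form yields diagonal entries (1,1,1,1,1).

From H_k ≅ ker(∂_k) / im(∂_{k+1}) we obtain:

  H_0: rank C_0 − rank ∂_1 = 5 − 4 = 1, and the invariant factors of ∂_1 are all 1, so H_0 ≅ Z.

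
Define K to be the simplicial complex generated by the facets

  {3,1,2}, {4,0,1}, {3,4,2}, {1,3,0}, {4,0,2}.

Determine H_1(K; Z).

Order the vertices as 0 < 1 < 2 < 3 < 4. Listing each simplex with vertices in this order, K has dimension 2 with simplices:

  0-simplices (5): [0], [1], [2], [3], [4]
  1-simplices (10): [0,1], [0,2], [0,3], [0,4], [1,2], [1,3], [1,4], [2,3], [2,4], [3,4]
  2-simplices (5): [0,1,3], [0,1,4], [0,2,4], [1,2,3], [2,3,4]

Hence C_0 ≅ Z^5, C_1 ≅ Z^10, C_2 ≅ Z^5.

The boundary map ∂_1: C_1 → C_0 maps an edge to its endpoints' difference, ∂[p,q] = q − p. For instance
  ∂[1,4] = [4] − [1].
The resulting 5×10 matrix has rank 4, and its Smith normal form has invariant factors (1,1,1,1).

Boundary ∂_2: C_2 → C_1 sends each 2-simplex [p,q,r] to [q,r] − [p,r] + [p,q]. For instance
  ∂[1,2,3] = [2,3] − [1,3] + [1,2],
  ∂[0,2,4] = [2,4] − [0,4] + [0,2].
The 10×5 boundary matrix has rank 5 and Smith normal form diag(1,1,1,1,1).

Now H_k = ker ∂_k / im ∂_{k+1}, so:

  H_1: rank ker ∂_1 − rank ∂_2 = (10 − 4) − 5 = 1, and the invariant factors of ∂_2 are all 1, so H_1 = Z.

(K is a triangulation of the Möbius band.)

H_1 = Z.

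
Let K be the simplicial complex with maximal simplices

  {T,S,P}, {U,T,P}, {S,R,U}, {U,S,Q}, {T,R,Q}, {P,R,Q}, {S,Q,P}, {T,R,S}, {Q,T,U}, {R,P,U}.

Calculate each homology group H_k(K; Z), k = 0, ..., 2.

Take the total order P < Q < R < S < T < U on the vertex set. Then K (dimension 2) consists of the simplices:

  0-simplices (6): P, Q, R, S, T, U
  1-simplices (15): PQ, PR, PS, PT, PU, QR, QS, QT, QU, RS, RT, RU, ST, SU, TU
  2-simplices (10): PQR, PQS, PRU, PST, PTU, QRT, QSU, QTU, RST, RSU

so the chain groups are C_0 ≅ Z^6, C_1 ≅ Z^15, C_2 ≅ Z^10.

∂_1: C_1 → C_0 maps an edge to its endpoints' difference, ∂[p,q] = q − p.
This gives a 6×15 integer matrix of rank 5; reducing to Smith normal form yields diagonal entries (1,1,1,1,1).

Boundary ∂_2: C_2 → C_1 maps a triangle to the signed sum of its edges. For instance
  ∂RSU = SU − RU + RS,
  ∂PQR = QR − PR + PQ.
This gives a 15×10 integer matrix of rank 10; reducing to Smith normal form yields diagonal entries (1,1,1,1,1,1,1,1,1,2).

Reading off H_k = ker ∂_k / im ∂_{k+1}:

  H_0: rank C_0 − rank ∂_1 = 6 − 5 = 1, and the invariant factors of ∂_1 are all 1, so H_0 = Z.
  H_1: rank ker ∂_1 − rank ∂_2 = (15 − 5) − 10 = 0, and ∂_2 has invariant factor 2 > 1, so H_1 = Z/2Z.
  H_2: rank ker ∂_2 − rank ∂_3 = (10 − 10) − 0 = 0, and there is no ∂_3, so H_2 = 0.

(K is a triangulation of the real projective plane RP^2.)

H_0 ≅ Z,  H_1 ≅ Z/2Z,  H_2 = 0.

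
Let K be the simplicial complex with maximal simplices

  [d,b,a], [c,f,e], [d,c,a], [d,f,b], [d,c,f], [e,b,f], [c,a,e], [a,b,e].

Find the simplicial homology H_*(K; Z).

H_0 ≅ Z,  H_1 = 0,  H_2 ≅ Z.

Order the vertices as a < b < c < d < e < f. Listing each simplex with vertices in this order, K has dimension 2 with simplices:

  0-simplices (6): a, b, c, d, e, f
  1-simplices (12): ab, ac, ad, ae, bd, be, bf, cd, ce, cf, df, ef
  2-simplices (8): abd, abe, acd, ace, bdf, bef, cdf, cef

Hence C_0 ≅ Z^6, C_1 ≅ Z^12, C_2 ≅ Z^8.

∂_1: C_1 → C_0 is given by ∂[p,q] = [q] − [p].
As a 6×12 matrix over Z this has rank 5, with invariant factors (1,1,1,1,1).

∂_2: C_2 → C_1 sends each 2-simplex [p,q,r] to [q,r] − [p,r] + [p,q]. For instance
  ∂bef = ef − bf + be,
  ∂abd = bd − ad + ab.
As a 12×8 matrix over Z this has rank 7, with invariant factors (1,1,1,1,1,1,1).

Computing H_k = (kernel of ∂_k) / (image of ∂_{k+1}):

  H_0: rank C_0 − rank ∂_1 = 6 − 5 = 1, and the invariant factors of ∂_1 are all 1, so H_0 = Z.
  H_1: rank ker ∂_1 − rank ∂_2 = (12 − 5) − 7 = 0, and the invariant factors of ∂_2 are all 1, so H_1 = 0.
  H_2: rank ker ∂_2 − rank ∂_3 = (8 − 7) − 0 = 1, and there is no ∂_3, so H_2 = Z.

(K is a triangulation of the 2-sphere S^2.)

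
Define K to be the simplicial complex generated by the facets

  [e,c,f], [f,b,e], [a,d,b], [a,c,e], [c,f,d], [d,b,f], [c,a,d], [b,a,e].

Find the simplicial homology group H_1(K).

We work with the vertex ordering a < b < c < d < e < f. The simplices of K, each written with vertices in increasing order, are:

  0-simplices (6): a, b, c, d, e, f
  1-simplices (12): ab, ac, ad, ae, bd, be, bf, cd, ce, cf, df, ef
  2-simplices (8): abd, abe, acd, ace, bdf, bef, cdf, cef

so the chain groups are C_0 ≅ Z^6, C_1 ≅ Z^12, C_2 ≅ Z^8.

Boundary ∂_1: C_1 → C_0 is given by ∂[p,q] = [q] − [p].
As a 6×12 matrix over Z this has rank 5, with invariant factors (1,1,1,1,1).

The boundary map ∂_2: C_2 → C_1 acts by ∂[p,q,r] = [q,r] − [p,r] + [p,q]. For instance
  ∂bef = ef − bf + be,
  ∂cdf = df − cf + cd.
As a 12×8 matrix over Z this has rank 7, with invariant factors (1,1,1,1,1,1,1).

Now H_k = ker ∂_k / im ∂_{k+1}, so:

  H_1: rank ker ∂_1 − rank ∂_2 = (12 − 5) − 7 = 0, and the invariant factors of ∂_2 are all 1, so H_1 ≅ 0.

(K is a triangulation of the 2-sphere S^2.)

H_1 = 0.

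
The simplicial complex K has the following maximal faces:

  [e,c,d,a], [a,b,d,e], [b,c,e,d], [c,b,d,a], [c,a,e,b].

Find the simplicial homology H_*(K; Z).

Take the total order a < b < c < d < e on the vertex set. Then K (dimension 3) consists of the simplices:

  0-simplices (5): a, b, c, d, e
  1-simplices (10): ab, ac, ad, ae, bc, bd, be, cd, ce, de
  2-simplices (10): abc, abd, abe, acd, ace, ade, bcd, bce, bde, cde
  3-simplices (5): abcd, abce, abde, acde, bcde

giving chain groups C_0 ≅ Z^5, C_1 ≅ Z^10, C_2 ≅ Z^10, C_3 ≅ Z^5.

The boundary map ∂_1: C_1 → C_0 is given by ∂[p,q] = [q] − [p].
This gives a 5×10 integer matrix of rank 4; reducing to Smith normal form yields diagonal entries (1,1,1,1).

The boundary map ∂_2: C_2 → C_1 maps a triangle to the signed sum of its edges. For instance
  ∂bcd = cd − bd + bc,
  ∂abe = be − ae + ab.
The 10×10 boundary matrix has rank 6 and Smith normal form diag(1,1,1,1,1,1).

The boundary map ∂_3: C_3 → C_2 sends each 3-simplex σ to the alternating sum Σ_i (−1)^i (σ with its i-th vertex removed). For instance
  ∂abde = bde − ade + abe − abd,
  ∂abcd = bcd − acd + abd − abc.
The resulting 10×5 matrix has rank 4, and its Smith normal form has invariant factors (1,1,1,1).

Reading off H_k = ker ∂_k / im ∂_{k+1}:

  H_0: rank C_0 − rank ∂_1 = 5 − 4 = 1, and the invariant factors of ∂_1 are all 1, so H_0 = Z.
  H_1: rank ker ∂_1 − rank ∂_2 = (10 − 4) − 6 = 0, and the invariant factors of ∂_2 are all 1, so H_1 = 0.
  H_2: rank ker ∂_2 − rank ∂_3 = (10 − 6) − 4 = 0, and the invariant factors of ∂_3 are all 1, so H_2 = 0.
  H_3: rank ker ∂_3 − rank ∂_4 = (5 − 4) − 0 = 1, and there is no ∂_4, so H_3 = Z.

H_0 = Z,  H_1 = 0,  H_2 = 0,  H_3 = Z.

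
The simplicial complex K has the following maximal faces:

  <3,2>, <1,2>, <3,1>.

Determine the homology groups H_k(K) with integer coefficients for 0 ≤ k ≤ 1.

H_0 ≅ Z,  H_1 ≅ Z.

We work with the vertex ordering 1 < 2 < 3. The simplices of K, each written with vertices in increasing order, are:

  0-simplices (3): [1], [2], [3]
  1-simplices (3): [1,2], [1,3], [2,3]

giving chain groups C_0 ≅ Z^3, C_1 ≅ Z^3.

The boundary map ∂_1: C_1 → C_0 sends each edge [p,q] (with p < q) to q − p.
The resulting 3×3 matrix has rank 2, and its Smith normal form has invariant factors (1,1).

From H_k ≅ ker(∂_k) / im(∂_{k+1}) we obtain:

  H_0: rank C_0 − rank ∂_1 = 3 − 2 = 1, and the invariant factors of ∂_1 are all 1, so H_0 = Z.
  H_1: rank ker ∂_1 − rank ∂_2 = (3 − 2) − 0 = 1, and there is no ∂_2, so H_1 = Z.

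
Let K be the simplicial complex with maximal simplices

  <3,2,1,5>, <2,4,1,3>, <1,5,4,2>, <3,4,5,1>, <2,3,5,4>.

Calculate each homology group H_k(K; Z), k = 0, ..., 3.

H_0 = Z,  H_1 = 0,  H_2 = 0,  H_3 = Z.

We work with the vertex ordering 1 < 2 < 3 < 4 < 5. The simplices of K, each written with vertices in increasing order, are:

  0-simplices (5): [1], [2], [3], [4], [5]
  1-simplices (10): [1,2], [1,3], [1,4], [1,5], [2,3], [2,4], [2,5], [3,4], [3,5], [4,5]
  2-simplices (10): [1,2,3], [1,2,4], [1,2,5], [1,3,4], [1,3,5], [1,4,5], [2,3,4], [2,3,5], [2,4,5], [3,4,5]
  3-simplices (5): [1,2,3,4], [1,2,3,5], [1,2,4,5], [1,3,4,5], [2,3,4,5]

giving chain groups C_0 ≅ Z^5, C_1 ≅ Z^10, C_2 ≅ Z^10, C_3 ≅ Z^5.

Boundary ∂_1: C_1 → C_0 sends each edge [p,q] (with p < q) to q − p. For instance
  ∂[3,4] = [4] − [3].
The 5×10 boundary matrix has rank 4 and Smith normal form diag(1,1,1,1).

Boundary ∂_2: C_2 → C_1 sends each 2-simplex [p,q,r] to [q,r] − [p,r] + [p,q]. For instance
  ∂[1,2,3] = [2,3] − [1,3] + [1,2],
  ∂[1,3,5] = [3,5] − [1,5] + [1,3].
The resulting 10×10 matrix has rank 6, and its Smith normal form has invariant factors (1,1,1,1,1,1).

Boundary ∂_3: C_3 → C_2 sends each 3-simplex σ to the alternating sum Σ_i (−1)^i (σ with its i-th vertex removed). For instance
  ∂[1,2,3,5] = [2,3,5] − [1,3,5] + [1,2,5] − [1,2,3],
  ∂[1,2,4,5] = [2,4,5] − [1,4,5] + [1,2,5] − [1,2,4].
As a 10×5 matrix over Z this has rank 4, with invariant factors (1,1,1,1).

From H_k ≅ ker(∂_k) / im(∂_{k+1}) we obtain:

  H_0: rank C_0 − rank ∂_1 = 5 − 4 = 1, and the invariant factors of ∂_1 are all 1, so H_0 = Z.
  H_1: rank ker ∂_1 − rank ∂_2 = (10 − 4) − 6 = 0, and the invariant factors of ∂_2 are all 1, so H_1 = 0.
  H_2: rank ker ∂_2 − rank ∂_3 = (10 − 6) − 4 = 0, and the invariant factors of ∂_3 are all 1, so H_2 = 0.
  H_3: rank ker ∂_3 − rank ∂_4 = (5 − 4) − 0 = 1, and there is no ∂_4, so H_3 = Z.

As a check, the Euler characteristic is 5 − 10 + 10 − 5 = 0, which agrees with 1 − 0 + 0 − 1 = 0.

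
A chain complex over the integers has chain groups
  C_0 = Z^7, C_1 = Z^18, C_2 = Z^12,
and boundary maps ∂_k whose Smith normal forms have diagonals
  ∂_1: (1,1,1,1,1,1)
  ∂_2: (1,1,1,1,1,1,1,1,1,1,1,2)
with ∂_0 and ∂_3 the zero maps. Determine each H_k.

H_0: b_0 = 7 − 0 − 6 = 1; torsion from ∂_1 factors > 1: none. So H_0 = Z.
H_1: b_1 = 18 − 6 − 12 = 0; torsion from ∂_2 factors > 1: [2]. So H_1 = Z/2.
H_2: b_2 = 12 − 12 − 0 = 0; torsion from ∂_3 factors > 1: none. So H_2 = 0.

H_0 = Z,  H_1 = Z/2,  H_2 = 0.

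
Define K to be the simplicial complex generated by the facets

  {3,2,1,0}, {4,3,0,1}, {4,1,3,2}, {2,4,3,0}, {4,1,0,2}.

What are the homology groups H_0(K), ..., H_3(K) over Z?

Take the total order 0 < 1 < 2 < 3 < 4 on the vertex set. Then K (dimension 3) consists of the simplices:

  0-simplices (5): [0], [1], [2], [3], [4]
  1-simplices (10): [0,1], [0,2], [0,3], [0,4], [1,2], [1,3], [1,4], [2,3], [2,4], [3,4]
  2-simplices (10): [0,1,2], [0,1,3], [0,1,4], [0,2,3], [0,2,4], [0,3,4], [1,2,3], [1,2,4], [1,3,4], [2,3,4]
  3-simplices (5): [0,1,2,3], [0,1,2,4], [0,1,3,4], [0,2,3,4], [1,2,3,4]

giving chain groups C_0 ≅ Z^5, C_1 ≅ Z^10, C_2 ≅ Z^10, C_3 ≅ Z^5.

The boundary map ∂_1: C_1 → C_0 maps an edge to its endpoints' difference, ∂[p,q] = q − p. For instance
  ∂[1,4] = [4] − [1].
The 5×10 boundary matrix has rank 4 and Smith normal form diag(1,1,1,1).

Boundary ∂_2: C_2 → C_1 maps a triangle to the signed sum of its edges. For instance
  ∂[0,2,4] = [2,4] − [0,4] + [0,2],
  ∂[0,3,4] = [3,4] − [0,4] + [0,3].
The resulting 10×10 matrix has rank 6, and its Smith normal form has invariant factors (1,1,1,1,1,1).

The boundary map ∂_3: C_3 → C_2 sends each 3-simplex σ to the alternating sum Σ_i (−1)^i (σ with its i-th vertex removed). For instance
  ∂[0,1,2,3] = [1,2,3] − [0,2,3] + [0,1,3] − [0,1,2],
  ∂[0,2,3,4] = [2,3,4] − [0,3,4] + [0,2,4] − [0,2,3].
The 10×5 boundary matrix has rank 4 and Smith normal form diag(1,1,1,1).

Now H_k = ker ∂_k / im ∂_{k+1}, so:

  H_0: rank C_0 − rank ∂_1 = 5 − 4 = 1, and the invariant factors of ∂_1 are all 1, so H_0 = Z.
  H_1: rank ker ∂_1 − rank ∂_2 = (10 − 4) − 6 = 0, and the invariant factors of ∂_2 are all 1, so H_1 = 0.
  H_2: rank ker ∂_2 − rank ∂_3 = (10 − 6) − 4 = 0, and the invariant factors of ∂_3 are all 1, so H_2 = 0.
  H_3: rank ker ∂_3 − rank ∂_4 = (5 − 4) − 0 = 1, and there is no ∂_4, so H_3 = Z.

H_0 = Z,  H_1 = 0,  H_2 = 0,  H_3 = Z.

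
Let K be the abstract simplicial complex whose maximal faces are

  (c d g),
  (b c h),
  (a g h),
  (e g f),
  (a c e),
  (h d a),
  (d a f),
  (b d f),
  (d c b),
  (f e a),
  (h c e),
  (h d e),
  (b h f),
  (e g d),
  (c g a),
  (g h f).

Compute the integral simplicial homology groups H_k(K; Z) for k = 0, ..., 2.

K has 8 vertices, 24 edges, 16 triangles.
rank ∂_0 = 0, rank ∂_1 = 7 ⇒ b_0 = 8 − 0 − 7 = 1; all invariant factors of ∂_1 are 1 so no torsion. So H_0 ≅ Z.
rank ∂_1 = 7, rank ∂_2 = 15 ⇒ b_1 = 24 − 7 − 15 = 2; all invariant factors of ∂_2 are 1 so no torsion. So H_1 ≅ Z^2.
rank ∂_2 = 15, rank ∂_3 = 0 ⇒ b_2 = 16 − 15 − 0 = 1. So H_2 ≅ Z.

H_0 = Z,  H_1 = Z^2,  H_2 = Z.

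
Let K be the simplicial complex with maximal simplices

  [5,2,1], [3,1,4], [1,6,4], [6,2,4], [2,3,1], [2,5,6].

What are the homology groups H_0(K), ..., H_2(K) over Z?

We work with the vertex ordering 1 < 2 < 3 < 4 < 5 < 6. The simplices of K, each written with vertices in increasing order, are:

  0-simplices (6): [1], [2], [3], [4], [5], [6]
  1-simplices (12): [1,2], [1,3], [1,4], [1,5], [1,6], [2,3], [2,4], [2,5], [2,6], [3,4], [4,6], [5,6]
  2-simplices (6): [1,2,3], [1,2,5], [1,3,4], [1,4,6], [2,4,6], [2,5,6]

so the chain groups are C_0 ≅ Z^6, C_1 ≅ Z^12, C_2 ≅ Z^6.

The boundary map ∂_1: C_1 → C_0 is given by ∂[p,q] = [q] − [p]. For instance
  ∂[1,3] = [3] − [1].
As a 6×12 matrix over Z this has rank 5, with invariant factors (1,1,1,1,1).

∂_2: C_2 → C_1 acts by ∂[p,q,r] = [q,r] − [p,r] + [p,q]. For instance
  ∂[2,5,6] = [5,6] − [2,6] + [2,5],
  ∂[1,2,3] = [2,3] − [1,3] + [1,2].
The 12×6 boundary matrix has rank 6 and Smith normal form diag(1,1,1,1,1,1).

Reading off H_k = ker ∂_k / im ∂_{k+1}:

  H_0: rank C_0 − rank ∂_1 = 6 − 5 = 1, and the invariant factors of ∂_1 are all 1, so H_0 ≅ Z.
  H_1: rank ker ∂_1 − rank ∂_2 = (12 − 5) − 6 = 1, and the invariant factors of ∂_2 are all 1, so H_1 ≅ Z.
  H_2: rank ker ∂_2 − rank ∂_3 = (6 − 6) − 0 = 0, and there is no ∂_3, so H_2 ≅ 0.

H_0 = Z,  H_1 = Z,  H_2 = 0.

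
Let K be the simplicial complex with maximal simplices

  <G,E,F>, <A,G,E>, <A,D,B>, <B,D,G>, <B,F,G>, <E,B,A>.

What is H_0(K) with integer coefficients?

H_0 ≅ Z.

K has 6 vertices, 12 edges, 6 triangles.
rank ∂_0 = 0, rank ∂_1 = 5 ⇒ b_0 = 6 − 0 − 5 = 1; all invariant factors of ∂_1 are 1 so no torsion. So H_0 = Z.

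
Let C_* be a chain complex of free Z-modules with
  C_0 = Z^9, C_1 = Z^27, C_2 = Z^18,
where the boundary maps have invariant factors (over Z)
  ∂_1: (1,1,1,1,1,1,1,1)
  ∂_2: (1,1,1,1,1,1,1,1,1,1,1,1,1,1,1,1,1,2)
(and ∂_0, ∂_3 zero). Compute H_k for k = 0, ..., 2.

H_0 ≅ Z,  H_1 ≅ Z ⊕ Z/2,  H_2 = 0.

H_0: b_0 = 9 − 0 − 8 = 1; torsion from ∂_1 factors > 1: none. So H_0 ≅ Z.
H_1: b_1 = 27 − 8 − 18 = 1; torsion from ∂_2 factors > 1: [2]. So H_1 ≅ Z ⊕ Z/2.
H_2: b_2 = 18 − 18 − 0 = 0; torsion from ∂_3 factors > 1: none. So H_2 ≅ 0.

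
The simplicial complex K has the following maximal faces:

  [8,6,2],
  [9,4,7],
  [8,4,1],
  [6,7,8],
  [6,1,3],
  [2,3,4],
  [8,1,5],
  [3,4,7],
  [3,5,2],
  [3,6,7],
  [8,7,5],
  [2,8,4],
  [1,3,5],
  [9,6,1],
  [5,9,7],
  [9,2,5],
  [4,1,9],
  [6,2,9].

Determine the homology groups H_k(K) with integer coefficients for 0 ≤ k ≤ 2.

K has 9 vertices, 27 edges, 18 triangles.
rank ∂_0 = 0, rank ∂_1 = 8 ⇒ b_0 = 9 − 0 − 8 = 1; all invariant factors of ∂_1 are 1 so no torsion. So H_0 = Z.
rank ∂_1 = 8, rank ∂_2 = 17 ⇒ b_1 = 27 − 8 − 17 = 2; all invariant factors of ∂_2 are 1 so no torsion. So H_1 = Z^2.
rank ∂_2 = 17, rank ∂_3 = 0 ⇒ b_2 = 18 − 17 − 0 = 1. So H_2 = Z.

H_0 = Z,  H_1 = Z^2,  H_2 = Z.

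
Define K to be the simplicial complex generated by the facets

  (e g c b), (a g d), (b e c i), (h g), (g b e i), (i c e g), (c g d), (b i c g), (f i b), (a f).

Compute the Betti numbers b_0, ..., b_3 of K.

Order the vertices as a < b < c < d < e < f < g < h < i. Listing each simplex with vertices in this order, K has dimension 3 with simplices:

  0-simplices (9): a, b, c, d, e, f, g, h, i
  1-simplices (18): ad, af, ag, bc, be, bf, bg, bi, cd, ce, cg, ci, dg, eg, ei, fi, gh, gi
  2-simplices (13): adg, bce, bcg, bci, beg, bei, bfi, bgi, cdg, ceg, cei, cgi, egi
  3-simplices (5): bceg, bcei, bcgi, begi, cegi

giving chain groups C_0 ≅ Z^9, C_1 ≅ Z^18, C_2 ≅ Z^13, C_3 ≅ Z^5.

The boundary map ∂_1: C_1 → C_0 sends each edge [p,q] (with p < q) to q − p. For instance
  ∂fi = i − f.
The resulting 9×18 matrix has rank 8, and its Smith normal form has invariant factors (1,1,1,1,1,1,1,1).

Boundary ∂_2: C_2 → C_1 sends each 2-simplex [p,q,r] to [q,r] − [p,r] + [p,q]. For instance
  ∂ceg = eg − cg + ce,
  ∂bcg = cg − bg + bc.
The 18×13 boundary matrix has rank 9 and Smith normal form diag(1,1,1,1,1,1,1,1,1).

Boundary ∂_3: C_3 → C_2 sends each 3-simplex σ to the alternating sum Σ_i (−1)^i (σ with its i-th vertex removed). For instance
  ∂bceg = ceg − beg + bcg − bce,
  ∂bcei = cei − bei + bci − bce.
As a 13×5 matrix over Z this has rank 4, with invariant factors (1,1,1,1).

Now H_k = ker ∂_k / im ∂_{k+1}, so:

  H_0: rank C_0 − rank ∂_1 = 9 − 8 = 1, and the invariant factors of ∂_1 are all 1, so H_0 ≅ Z.
  H_1: rank ker ∂_1 − rank ∂_2 = (18 − 8) − 9 = 1, and the invariant factors of ∂_2 are all 1, so H_1 ≅ Z.
  H_2: rank ker ∂_2 − rank ∂_3 = (13 − 9) − 4 = 0, and the invariant factors of ∂_3 are all 1, so H_2 ≅ 0.
  H_3: rank ker ∂_3 − rank ∂_4 = (5 − 4) − 0 = 1, and there is no ∂_4, so H_3 ≅ Z.

As a check, the Euler characteristic is 9 − 18 + 13 − 5 = -1, which agrees with 1 − 1 + 0 − 1 = -1.

Hence the Betti numbers are b_0 = 1, b_1 = 1, b_2 = 0, b_3 = 1.

b_0 = 1, b_1 = 1, b_2 = 0, b_3 = 1.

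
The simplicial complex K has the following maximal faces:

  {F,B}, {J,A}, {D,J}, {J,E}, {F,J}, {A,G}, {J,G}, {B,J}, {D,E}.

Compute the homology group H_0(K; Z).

Fix the vertex order A < B < D < E < F < G < J and write every simplex with vertices in increasing order. Then dim K = 1 and the simplices of K are:

  0-simplices (7): A, B, D, E, F, G, J
  1-simplices (9): AG, AJ, BF, BJ, DE, DJ, EJ, FJ, GJ

Hence C_0 ≅ Z^7, C_1 ≅ Z^9.

∂_1: C_1 → C_0 maps an edge to its endpoints' difference, ∂[p,q] = q − p.
The resulting 7×9 matrix has rank 6, and its Smith normal form has invariant factors (1,1,1,1,1,1).

From H_k ≅ ker(∂_k) / im(∂_{k+1}) we obtain:

  H_0: rank C_0 − rank ∂_1 = 7 − 6 = 1, and the invariant factors of ∂_1 are all 1, so H_0 ≅ Z.

H_0 = Z.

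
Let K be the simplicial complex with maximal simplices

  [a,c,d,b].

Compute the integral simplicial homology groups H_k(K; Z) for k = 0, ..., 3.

H_0 ≅ Z,  H_1 = 0,  H_2 = 0,  H_3 = 0.

Take the total order a < b < c < d on the vertex set. Then K (dimension 3) consists of the simplices:

  0-simplices (4): a, b, c, d
  1-simplices (6): ab, ac, ad, bc, bd, cd
  2-simplices (4): abc, abd, acd, bcd
  3-simplices (1): abcd

so the chain groups are C_0 ≅ Z^4, C_1 ≅ Z^6, C_2 ≅ Z^4, C_3 ≅ Z^1.

∂_1: C_1 → C_0 is given by ∂[p,q] = [q] − [p].
As a 4×6 matrix over Z this has rank 3, with invariant factors (1,1,1).

∂_2: C_2 → C_1 maps a triangle to the signed sum of its edges. For instance
  ∂abd = bd − ad + ab,
  ∂abc = bc − ac + ab.
This gives a 6×4 integer matrix of rank 3; reducing to Smith normal form yields diagonal entries (1,1,1).

The boundary map ∂_3: C_3 → C_2 sends each 3-simplex σ to the alternating sum Σ_i (−1)^i (σ with its i-th vertex removed). For instance
  ∂abcd = bcd − acd + abd − abc.
This gives a 4×1 integer matrix of rank 1; reducing to Smith normal form yields diagonal entries (1).

Reading off H_k = ker ∂_k / im ∂_{k+1}:

  H_0: rank C_0 − rank ∂_1 = 4 − 3 = 1, and the invariant factors of ∂_1 are all 1, so H_0 = Z.
  H_1: rank ker ∂_1 − rank ∂_2 = (6 − 3) − 3 = 0, and the invariant factors of ∂_2 are all 1, so H_1 = 0.
  H_2: rank ker ∂_2 − rank ∂_3 = (4 − 3) − 1 = 0, and the invariant factors of ∂_3 are all 1, so H_2 = 0.
  H_3: rank ker ∂_3 − rank ∂_4 = (1 − 1) − 0 = 0, and there is no ∂_4, so H_3 = 0.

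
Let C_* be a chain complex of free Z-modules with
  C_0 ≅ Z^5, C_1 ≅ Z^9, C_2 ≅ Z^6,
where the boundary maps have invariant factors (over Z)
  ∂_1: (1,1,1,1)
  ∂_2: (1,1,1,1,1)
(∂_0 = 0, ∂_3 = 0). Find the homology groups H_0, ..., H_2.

H_0 ≅ Z,  H_1 = 0,  H_2 ≅ Z.

H_0: b_0 = 5 − 0 − 4 = 1; torsion from ∂_1 factors > 1: none. So H_0 ≅ Z.
H_1: b_1 = 9 − 4 − 5 = 0; torsion from ∂_2 factors > 1: none. So H_1 ≅ 0.
H_2: b_2 = 6 − 5 − 0 = 1; torsion from ∂_3 factors > 1: none. So H_2 ≅ Z.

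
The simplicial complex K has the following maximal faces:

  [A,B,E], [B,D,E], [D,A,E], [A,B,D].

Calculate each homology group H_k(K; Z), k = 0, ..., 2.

H_0 = Z,  H_1 = 0,  H_2 = Z.

Fix the vertex order A < B < D < E and write every simplex with vertices in increasing order. Then dim K = 2 and the simplices of K are:

  0-simplices (4): A, B, D, E
  1-simplices (6): AB, AD, AE, BD, BE, DE
  2-simplices (4): ABD, ABE, ADE, BDE

giving chain groups C_0 ≅ Z^4, C_1 ≅ Z^6, C_2 ≅ Z^4.

Boundary ∂_1: C_1 → C_0 sends each edge [p,q] (with p < q) to q − p.
This gives a 4×6 integer matrix of rank 3; reducing to Smith normal form yields diagonal entries (1,1,1).

Boundary ∂_2: C_2 → C_1 sends each 2-simplex [p,q,r] to [q,r] − [p,r] + [p,q]. For instance
  ∂BDE = DE − BE + BD,
  ∂ABD = BD − AD + AB.
The resulting 6×4 matrix has rank 3, and its Smith normal form has invariant factors (1,1,1).

From H_k ≅ ker(∂_k) / im(∂_{k+1}) we obtain:

  H_0: rank C_0 − rank ∂_1 = 4 − 3 = 1, and the invariant factors of ∂_1 are all 1, so H_0 = Z.
  H_1: rank ker ∂_1 − rank ∂_2 = (6 − 3) − 3 = 0, and the invariant factors of ∂_2 are all 1, so H_1 = 0.
  H_2: rank ker ∂_2 − rank ∂_3 = (4 − 3) − 0 = 1, and there is no ∂_3, so H_2 = Z.

As a check, the Euler characteristic is 4 − 6 + 4 = 2, which agrees with 1 − 0 + 1 = 2.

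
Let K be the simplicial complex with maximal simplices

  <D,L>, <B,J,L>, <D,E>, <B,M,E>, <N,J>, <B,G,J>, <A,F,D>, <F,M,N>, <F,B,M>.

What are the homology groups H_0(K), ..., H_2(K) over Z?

H_0 ≅ Z,  H_1 ≅ Z^3,  H_2 = 0.

K has 10 vertices, 18 edges, 6 triangles.
rank ∂_0 = 0, rank ∂_1 = 9 ⇒ b_0 = 10 − 0 − 9 = 1; all invariant factors of ∂_1 are 1 so no torsion. So H_0 = Z.
rank ∂_1 = 9, rank ∂_2 = 6 ⇒ b_1 = 18 − 9 − 6 = 3; all invariant factors of ∂_2 are 1 so no torsion. So H_1 = Z^3.
rank ∂_2 = 6, rank ∂_3 = 0 ⇒ b_2 = 6 − 6 − 0 = 0. So H_2 = 0.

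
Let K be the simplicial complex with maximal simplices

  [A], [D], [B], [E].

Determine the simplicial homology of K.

H_0 ≅ Z^4.

Order the vertices as A < B < D < E. Listing each simplex with vertices in this order, K has dimension 0 with simplices:

  0-simplices (4): A, B, D, E

so the chain groups are C_0 ≅ Z^4.

From H_k ≅ ker(∂_k) / im(∂_{k+1}) we obtain:

  H_0: rank C_0 − rank ∂_1 = 4 − 0 = 4, and there is no ∂_1, so H_0 ≅ Z^4.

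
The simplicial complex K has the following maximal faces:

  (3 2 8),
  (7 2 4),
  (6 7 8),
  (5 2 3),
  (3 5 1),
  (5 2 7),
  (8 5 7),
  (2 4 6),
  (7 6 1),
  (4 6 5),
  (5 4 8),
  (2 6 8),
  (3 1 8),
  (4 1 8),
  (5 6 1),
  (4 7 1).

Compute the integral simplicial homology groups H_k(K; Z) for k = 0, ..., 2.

Fix the vertex order 1 < 2 < 3 < 4 < 5 < 6 < 7 < 8 and write every simplex with vertices in increasing order. Then dim K = 2 and the simplices of K are:

  0-simplices (8): [1], [2], [3], [4], [5], [6], [7], [8]
  1-simplices (24): (24 of them)
  2-simplices (16): [1,3,5], [1,3,8], [1,4,7], [1,4,8], [1,5,6], [1,6,7], [2,3,5], [2,3,8], [2,4,6], [2,4,7], [2,5,7], [2,6,8], [4,5,6], [4,5,8], [5,7,8], [6,7,8]

so the chain groups are C_0 ≅ Z^8, C_1 ≅ Z^24, C_2 ≅ Z^16.

∂_1: C_1 → C_0 is given by ∂[p,q] = [q] − [p].
The 8×24 boundary matrix has rank 7 and Smith normal form diag(1,1,1,1,1,1,1).

∂_2: C_2 → C_1 sends each 2-simplex [p,q,r] to [q,r] − [p,r] + [p,q]. For instance
  ∂[1,4,8] = [4,8] − [1,8] + [1,4],
  ∂[1,3,5] = [3,5] − [1,5] + [1,3].
As a 24×16 matrix over Z this has rank 15, with invariant factors (1,1,1,1,1,1,1,1,1,1,1,1,1,1,1).

Computing H_k = (kernel of ∂_k) / (image of ∂_{k+1}):

  H_0: rank C_0 − rank ∂_1 = 8 − 7 = 1, and the invariant factors of ∂_1 are all 1, so H_0 ≅ Z.
  H_1: rank ker ∂_1 − rank ∂_2 = (24 − 7) − 15 = 2, and the invariant factors of ∂_2 are all 1, so H_1 ≅ Z^2.
  H_2: rank ker ∂_2 − rank ∂_3 = (16 − 15) − 0 = 1, and there is no ∂_3, so H_2 ≅ Z.

H_0 = Z,  H_1 = Z^2,  H_2 = Z.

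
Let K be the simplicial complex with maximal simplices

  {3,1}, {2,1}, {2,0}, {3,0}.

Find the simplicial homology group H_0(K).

We work with the vertex ordering 0 < 1 < 2 < 3. The simplices of K, each written with vertices in increasing order, are:

  0-simplices (4): [0], [1], [2], [3]
  1-simplices (4): [0,2], [0,3], [1,2], [1,3]

so the chain groups are C_0 ≅ Z^4, C_1 ≅ Z^4.

The boundary map ∂_1: C_1 → C_0 sends each edge [p,q] (with p < q) to q − p.
This gives a 4×4 integer matrix of rank 3; reducing to Smith normal form yields diagonal entries (1,1,1).

Reading off H_k = ker ∂_k / im ∂_{k+1}:

  H_0: rank C_0 − rank ∂_1 = 4 − 3 = 1, and the invariant factors of ∂_1 are all 1, so H_0 = Z.

H_0 ≅ Z.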